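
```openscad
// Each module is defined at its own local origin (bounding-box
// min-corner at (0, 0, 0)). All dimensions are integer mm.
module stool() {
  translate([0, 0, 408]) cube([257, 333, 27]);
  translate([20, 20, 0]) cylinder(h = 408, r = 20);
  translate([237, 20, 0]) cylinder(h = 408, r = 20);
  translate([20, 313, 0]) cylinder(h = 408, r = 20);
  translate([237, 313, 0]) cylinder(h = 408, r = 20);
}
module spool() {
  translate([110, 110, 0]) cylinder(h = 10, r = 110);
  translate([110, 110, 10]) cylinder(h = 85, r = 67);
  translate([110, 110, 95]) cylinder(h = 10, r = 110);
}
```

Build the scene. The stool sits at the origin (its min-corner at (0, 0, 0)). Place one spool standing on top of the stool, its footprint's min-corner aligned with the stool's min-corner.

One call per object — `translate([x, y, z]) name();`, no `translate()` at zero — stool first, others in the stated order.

stool();
translate([0, 0, 435]) spool();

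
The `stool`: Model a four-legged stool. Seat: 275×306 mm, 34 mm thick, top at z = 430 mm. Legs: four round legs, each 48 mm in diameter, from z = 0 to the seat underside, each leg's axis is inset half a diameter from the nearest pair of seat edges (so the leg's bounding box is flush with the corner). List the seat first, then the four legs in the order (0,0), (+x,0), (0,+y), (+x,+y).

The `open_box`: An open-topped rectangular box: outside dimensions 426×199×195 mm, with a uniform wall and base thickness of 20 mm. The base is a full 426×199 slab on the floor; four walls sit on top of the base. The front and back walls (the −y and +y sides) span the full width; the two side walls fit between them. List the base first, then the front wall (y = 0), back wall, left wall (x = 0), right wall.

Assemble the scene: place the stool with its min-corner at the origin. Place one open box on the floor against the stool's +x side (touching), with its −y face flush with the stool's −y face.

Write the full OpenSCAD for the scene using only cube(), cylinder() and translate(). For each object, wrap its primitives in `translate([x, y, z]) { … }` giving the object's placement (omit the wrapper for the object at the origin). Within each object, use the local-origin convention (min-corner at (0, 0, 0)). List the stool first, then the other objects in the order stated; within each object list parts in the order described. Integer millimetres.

translate([0, 0, 396]) cube([275, 306, 34]);
translate([24, 24, 0]) cylinder(h = 396, r = 24);
translate([251, 24, 0]) cylinder(h = 396, r = 24);
translate([24, 282, 0]) cylinder(h = 396, r = 24);
translate([251, 282, 0]) cylinder(h = 396, r = 24);
translate([275, 0, 0]) {
  cube([426, 199, 20]);
  translate([0, 0, 20]) cube([426, 20, 175]);
  translate([0, 179, 20]) cube([426, 20, 175]);
  translate([0, 20, 20]) cube([20, 159, 175]);
  translate([406, 20, 20]) cube([20, 159, 175]);
}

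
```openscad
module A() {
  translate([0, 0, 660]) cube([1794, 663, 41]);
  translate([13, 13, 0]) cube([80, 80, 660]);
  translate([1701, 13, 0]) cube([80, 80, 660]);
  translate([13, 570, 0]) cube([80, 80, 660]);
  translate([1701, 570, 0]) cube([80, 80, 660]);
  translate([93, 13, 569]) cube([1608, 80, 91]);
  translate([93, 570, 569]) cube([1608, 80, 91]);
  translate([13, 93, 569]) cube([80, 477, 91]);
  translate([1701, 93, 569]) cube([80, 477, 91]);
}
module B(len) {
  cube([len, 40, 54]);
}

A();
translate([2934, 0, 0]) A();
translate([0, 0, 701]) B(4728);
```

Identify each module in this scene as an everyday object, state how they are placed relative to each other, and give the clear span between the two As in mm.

A is a table. B is a beam. A beam spans the tops of two tables. The clear span between the two tables is 1140 mm.

Second table starts at x = 2934; first ends at x = 1794; clear span = 2934 − 1794 = 1140 mm.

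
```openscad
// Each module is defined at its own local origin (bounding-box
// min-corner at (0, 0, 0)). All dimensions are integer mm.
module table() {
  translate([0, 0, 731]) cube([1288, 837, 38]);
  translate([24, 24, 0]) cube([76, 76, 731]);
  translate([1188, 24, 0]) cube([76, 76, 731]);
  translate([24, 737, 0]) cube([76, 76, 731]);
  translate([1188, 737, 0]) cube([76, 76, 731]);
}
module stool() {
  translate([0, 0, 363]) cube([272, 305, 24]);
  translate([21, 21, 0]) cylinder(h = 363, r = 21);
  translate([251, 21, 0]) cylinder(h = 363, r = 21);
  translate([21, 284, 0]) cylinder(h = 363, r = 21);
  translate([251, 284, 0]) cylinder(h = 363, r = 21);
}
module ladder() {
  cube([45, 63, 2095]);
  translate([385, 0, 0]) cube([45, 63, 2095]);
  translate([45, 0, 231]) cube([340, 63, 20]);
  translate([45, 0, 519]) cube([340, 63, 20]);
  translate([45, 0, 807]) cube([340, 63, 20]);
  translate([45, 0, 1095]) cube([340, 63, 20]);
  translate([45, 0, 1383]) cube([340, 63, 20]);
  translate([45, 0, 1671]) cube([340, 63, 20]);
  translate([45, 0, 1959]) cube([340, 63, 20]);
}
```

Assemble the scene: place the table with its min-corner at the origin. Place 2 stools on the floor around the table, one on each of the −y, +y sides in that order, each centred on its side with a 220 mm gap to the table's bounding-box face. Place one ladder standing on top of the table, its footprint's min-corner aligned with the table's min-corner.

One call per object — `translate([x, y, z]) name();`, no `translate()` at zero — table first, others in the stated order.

table();
translate([508, -525, 0]) stool();
translate([508, 1057, 0]) stool();
translate([0, 0, 769]) ladder();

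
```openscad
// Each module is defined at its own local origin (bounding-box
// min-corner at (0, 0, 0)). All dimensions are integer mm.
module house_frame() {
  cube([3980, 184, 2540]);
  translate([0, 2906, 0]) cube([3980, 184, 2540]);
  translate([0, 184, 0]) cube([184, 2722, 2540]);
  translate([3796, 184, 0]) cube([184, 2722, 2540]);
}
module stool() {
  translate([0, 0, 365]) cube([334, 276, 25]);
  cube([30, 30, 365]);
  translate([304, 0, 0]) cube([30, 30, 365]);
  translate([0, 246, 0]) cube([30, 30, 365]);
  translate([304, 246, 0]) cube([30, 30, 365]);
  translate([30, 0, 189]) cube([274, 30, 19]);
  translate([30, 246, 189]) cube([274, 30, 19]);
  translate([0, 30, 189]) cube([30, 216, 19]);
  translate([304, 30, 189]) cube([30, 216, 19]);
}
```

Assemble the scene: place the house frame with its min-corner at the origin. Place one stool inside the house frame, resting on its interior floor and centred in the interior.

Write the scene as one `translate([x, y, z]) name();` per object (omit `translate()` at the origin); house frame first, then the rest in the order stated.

house_frame();
translate([1823, 1407, 0]) stool();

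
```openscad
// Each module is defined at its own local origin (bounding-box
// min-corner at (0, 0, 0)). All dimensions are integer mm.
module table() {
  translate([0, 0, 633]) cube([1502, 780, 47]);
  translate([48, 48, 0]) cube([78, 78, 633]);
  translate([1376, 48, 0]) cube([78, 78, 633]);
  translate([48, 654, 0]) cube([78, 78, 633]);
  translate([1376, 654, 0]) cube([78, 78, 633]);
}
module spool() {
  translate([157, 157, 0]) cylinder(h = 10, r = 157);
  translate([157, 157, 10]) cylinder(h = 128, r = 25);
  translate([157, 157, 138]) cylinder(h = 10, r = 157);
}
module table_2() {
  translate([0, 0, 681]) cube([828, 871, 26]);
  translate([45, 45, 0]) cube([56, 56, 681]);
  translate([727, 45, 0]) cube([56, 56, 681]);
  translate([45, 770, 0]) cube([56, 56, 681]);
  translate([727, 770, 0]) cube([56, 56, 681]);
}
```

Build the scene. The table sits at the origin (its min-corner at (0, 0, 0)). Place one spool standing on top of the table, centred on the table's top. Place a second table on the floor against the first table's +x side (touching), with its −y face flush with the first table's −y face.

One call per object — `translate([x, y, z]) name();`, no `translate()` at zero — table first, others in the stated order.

table();
translate([594, 233, 680]) spool();
translate([1502, 0, 0]) table_2();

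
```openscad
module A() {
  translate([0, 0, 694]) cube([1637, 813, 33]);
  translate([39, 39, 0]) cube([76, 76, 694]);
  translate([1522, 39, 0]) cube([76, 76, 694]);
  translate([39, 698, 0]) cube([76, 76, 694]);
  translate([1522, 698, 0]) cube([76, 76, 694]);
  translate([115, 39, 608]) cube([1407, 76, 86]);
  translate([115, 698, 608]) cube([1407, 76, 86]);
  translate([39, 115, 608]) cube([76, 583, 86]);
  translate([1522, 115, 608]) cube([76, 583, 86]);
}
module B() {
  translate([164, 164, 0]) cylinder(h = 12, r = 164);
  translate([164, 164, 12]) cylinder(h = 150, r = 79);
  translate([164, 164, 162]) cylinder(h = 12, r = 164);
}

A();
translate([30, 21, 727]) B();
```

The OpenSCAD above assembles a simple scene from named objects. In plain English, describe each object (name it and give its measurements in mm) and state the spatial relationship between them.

A is a table: top 1637 mm (x) × 813 mm (y), 33 mm thick, upper face at z = 727 mm, on four 76×76 mm square legs, each inset 39 mm from the nearest pair of top edges, running from z = 0 to the bottom of the top. Four apron rails, 76 mm thick and 86 mm tall, run between adjacent legs with their top edges flush with the underside of the top and their outer faces flush with the legs' outer faces.

B is a spool: two coaxial disc flanges of radius 164 mm and thickness 12 mm, joined by a core cylinder of radius 79 mm and height 150 mm. The lower flange rests on z = 0 and the three cylinders share a vertical axis.

The spool is on top of the table.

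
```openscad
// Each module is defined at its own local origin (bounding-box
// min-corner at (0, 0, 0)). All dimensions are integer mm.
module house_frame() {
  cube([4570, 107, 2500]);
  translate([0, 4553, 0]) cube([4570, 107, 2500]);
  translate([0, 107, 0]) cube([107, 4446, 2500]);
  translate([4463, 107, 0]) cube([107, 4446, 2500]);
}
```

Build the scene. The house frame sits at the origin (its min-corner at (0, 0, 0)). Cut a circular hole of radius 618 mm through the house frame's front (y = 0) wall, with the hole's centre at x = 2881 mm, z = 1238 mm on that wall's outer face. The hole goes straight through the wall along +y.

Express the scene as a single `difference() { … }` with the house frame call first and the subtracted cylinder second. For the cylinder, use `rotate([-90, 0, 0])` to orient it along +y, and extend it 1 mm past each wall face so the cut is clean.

difference() {
  house_frame();
  translate([2881, -1, 1238]) rotate([-90, 0, 0]) cylinder(h = 109, r = 618);
}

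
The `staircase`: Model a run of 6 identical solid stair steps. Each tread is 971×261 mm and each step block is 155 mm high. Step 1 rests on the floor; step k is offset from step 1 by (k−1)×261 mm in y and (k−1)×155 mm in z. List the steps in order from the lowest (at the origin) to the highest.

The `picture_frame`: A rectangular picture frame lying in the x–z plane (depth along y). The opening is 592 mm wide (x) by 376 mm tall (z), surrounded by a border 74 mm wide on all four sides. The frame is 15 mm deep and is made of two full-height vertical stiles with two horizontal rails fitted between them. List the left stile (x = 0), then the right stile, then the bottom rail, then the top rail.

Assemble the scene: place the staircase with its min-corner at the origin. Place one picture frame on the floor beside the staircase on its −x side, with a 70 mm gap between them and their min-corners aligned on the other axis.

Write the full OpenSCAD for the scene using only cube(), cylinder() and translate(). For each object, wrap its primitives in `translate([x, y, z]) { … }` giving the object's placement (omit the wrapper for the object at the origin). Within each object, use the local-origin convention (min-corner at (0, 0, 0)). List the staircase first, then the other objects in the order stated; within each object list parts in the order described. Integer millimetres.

cube([971, 261, 155]);
translate([0, 261, 155]) cube([971, 261, 155]);
translate([0, 522, 310]) cube([971, 261, 155]);
translate([0, 783, 465]) cube([971, 261, 155]);
translate([0, 1044, 620]) cube([971, 261, 155]);
translate([0, 1305, 775]) cube([971, 261, 155]);
translate([-810, 0, 0]) {
  cube([74, 15, 524]);
  translate([666, 0, 0]) cube([74, 15, 524]);
  translate([74, 0, 0]) cube([592, 15, 74]);
  translate([74, 0, 450]) cube([592, 15, 74]);
}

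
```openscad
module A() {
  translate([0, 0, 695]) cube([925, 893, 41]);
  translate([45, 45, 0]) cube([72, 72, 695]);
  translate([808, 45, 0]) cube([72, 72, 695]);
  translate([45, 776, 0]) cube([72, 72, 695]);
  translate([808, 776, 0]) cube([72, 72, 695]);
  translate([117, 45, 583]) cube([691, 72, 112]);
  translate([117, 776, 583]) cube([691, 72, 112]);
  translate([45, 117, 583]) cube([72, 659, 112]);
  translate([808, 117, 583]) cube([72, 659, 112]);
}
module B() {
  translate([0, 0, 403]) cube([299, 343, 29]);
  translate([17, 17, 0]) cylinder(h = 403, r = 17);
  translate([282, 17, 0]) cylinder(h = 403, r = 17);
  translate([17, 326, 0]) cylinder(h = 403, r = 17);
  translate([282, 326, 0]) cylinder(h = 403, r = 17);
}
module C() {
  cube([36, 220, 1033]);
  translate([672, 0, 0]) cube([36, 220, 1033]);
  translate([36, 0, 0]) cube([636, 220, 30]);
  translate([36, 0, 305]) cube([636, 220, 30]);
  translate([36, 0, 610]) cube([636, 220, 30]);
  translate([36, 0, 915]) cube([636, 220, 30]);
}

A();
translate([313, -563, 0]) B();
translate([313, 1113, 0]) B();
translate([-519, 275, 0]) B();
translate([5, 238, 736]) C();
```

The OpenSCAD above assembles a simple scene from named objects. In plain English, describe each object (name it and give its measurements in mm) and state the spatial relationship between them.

A is a table: top 925 mm (x) × 893 mm (y), 41 mm thick, upper face at z = 736 mm, on four 72×72 mm square legs, each inset 45 mm from the nearest pair of top edges, running from z = 0 to the bottom of the top. Four apron rails, 72 mm thick and 112 mm tall, run between adjacent legs with their top edges flush with the underside of the top and their outer faces flush with the legs' outer faces.

B is a four-legged stool. The seat is 299×343 mm, 29 mm thick, top at z = 432 mm. It stands on four round legs, each 34 mm in diameter, from z = 0 to the seat underside, each leg's axis is inset half a diameter from the nearest pair of seat edges (so the leg's bounding box is flush with the corner).

C is an open bookshelf. Two side panels, each 36 mm thick, 220 mm deep and 1033 mm tall, stand 708 mm apart (outside-to-outside). Between them sit 4 shelves, each 30 mm thick and 220 mm deep, spanning the full gap between the sides. The bottom shelf rests on the floor (its underside at z = 0) and the clear gap between one shelf's top and the next shelf's underside is 275 mm.

Three stools sit around the table at the −y, +y, −x sides. The bookshelf is on top of the table.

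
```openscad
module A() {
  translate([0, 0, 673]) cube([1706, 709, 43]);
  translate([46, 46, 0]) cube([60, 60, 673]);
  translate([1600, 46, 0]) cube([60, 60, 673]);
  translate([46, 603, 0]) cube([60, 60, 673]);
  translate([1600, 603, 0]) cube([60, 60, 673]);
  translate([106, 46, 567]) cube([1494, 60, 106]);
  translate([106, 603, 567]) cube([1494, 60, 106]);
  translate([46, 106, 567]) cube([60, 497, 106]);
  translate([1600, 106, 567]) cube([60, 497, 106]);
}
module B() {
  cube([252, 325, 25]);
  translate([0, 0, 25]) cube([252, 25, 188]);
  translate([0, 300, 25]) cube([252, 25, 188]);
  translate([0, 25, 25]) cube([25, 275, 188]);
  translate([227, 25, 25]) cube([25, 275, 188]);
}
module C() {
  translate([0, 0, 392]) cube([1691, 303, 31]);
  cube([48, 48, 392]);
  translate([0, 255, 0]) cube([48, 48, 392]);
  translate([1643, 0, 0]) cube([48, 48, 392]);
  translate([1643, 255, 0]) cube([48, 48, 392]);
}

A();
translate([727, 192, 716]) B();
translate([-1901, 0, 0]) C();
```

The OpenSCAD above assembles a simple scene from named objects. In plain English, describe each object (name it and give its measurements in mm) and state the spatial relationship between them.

A is a table with a 1706×709 mm rectangular top, 43 mm thick, top surface at z = 716 mm, supported by four 60×60 mm square legs, each inset 46 mm from the nearest pair of top edges, running from the floor. Four apron rails, 60 mm thick and 106 mm tall, run between adjacent legs with their top edges flush with the underside of the top and their outer faces flush with the legs' outer faces.

B is an open storage box with external size 252×325×213 mm and wall thickness 25 mm (the base is also 25 mm thick). The base covers the whole footprint; the four walls stand on the base, with the y-facing walls full-width and the x-facing walls fitting between their inner faces.

C is a long wooden bench with a 1691 mm (x) × 303 mm (y) seat, 31 mm thick, its top surface 423 mm above the floor. Four 48 mm square legs at the seat corners, flush with the edges, run from z = 0 to the seat underside.

The open box is on top of the table, centred. The bench is on the floor beside the table on its −x side.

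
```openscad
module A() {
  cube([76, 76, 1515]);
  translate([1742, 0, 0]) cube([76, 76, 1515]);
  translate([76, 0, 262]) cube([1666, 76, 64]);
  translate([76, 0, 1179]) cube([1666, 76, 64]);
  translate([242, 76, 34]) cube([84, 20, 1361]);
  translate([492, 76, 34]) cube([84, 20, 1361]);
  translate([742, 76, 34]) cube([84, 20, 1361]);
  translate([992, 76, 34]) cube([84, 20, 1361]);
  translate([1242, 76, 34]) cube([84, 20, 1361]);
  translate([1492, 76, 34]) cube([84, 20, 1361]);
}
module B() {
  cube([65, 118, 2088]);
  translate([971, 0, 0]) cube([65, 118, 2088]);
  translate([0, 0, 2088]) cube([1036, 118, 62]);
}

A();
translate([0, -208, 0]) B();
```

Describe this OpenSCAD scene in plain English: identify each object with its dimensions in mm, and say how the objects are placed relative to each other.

A is a fence section. Two 76×76 mm posts, 1515 mm tall, stand on the floor with a clear span of 1666 mm between their inner faces. Two horizontal rails of 76×64 mm section span the gap between the posts with their undersides at z = 262 mm and z = 1179 mm, flush with the posts' −y face. 6 pickets, each 84 mm wide, 20 mm thick and 1361 mm tall, are fixed to the +y face of the rails with their bottoms at z = 34 mm, evenly spaced across the span with equal gaps (rounded down to the nearest mm) at the −x end and between each pair — any rounding remainder accumulates at the +x end.

B is a door frame. The clear opening is 906 mm wide and 2088 mm high. Two 65 mm wide jambs, 118 mm deep, stand either side of the opening from the floor to the top of the opening. A 62 mm thick head sits across the top of both jambs, spanning the full outside width of the frame.

The door frame is on the floor beside the fence section on its −y side.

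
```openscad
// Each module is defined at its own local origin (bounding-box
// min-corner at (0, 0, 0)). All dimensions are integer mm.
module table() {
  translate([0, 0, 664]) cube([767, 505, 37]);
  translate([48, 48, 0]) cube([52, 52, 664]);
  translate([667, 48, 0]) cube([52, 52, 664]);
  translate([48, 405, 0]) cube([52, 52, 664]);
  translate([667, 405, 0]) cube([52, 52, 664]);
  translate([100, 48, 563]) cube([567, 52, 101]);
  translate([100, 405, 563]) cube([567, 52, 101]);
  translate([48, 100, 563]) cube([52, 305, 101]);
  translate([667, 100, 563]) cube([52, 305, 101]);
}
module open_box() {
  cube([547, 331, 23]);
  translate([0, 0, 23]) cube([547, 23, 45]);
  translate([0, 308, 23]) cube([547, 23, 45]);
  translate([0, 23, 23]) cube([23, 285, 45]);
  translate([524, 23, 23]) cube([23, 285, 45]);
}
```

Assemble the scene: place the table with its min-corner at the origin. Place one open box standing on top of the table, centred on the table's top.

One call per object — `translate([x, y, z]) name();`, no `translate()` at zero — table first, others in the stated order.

table();
translate([110, 87, 701]) open_box();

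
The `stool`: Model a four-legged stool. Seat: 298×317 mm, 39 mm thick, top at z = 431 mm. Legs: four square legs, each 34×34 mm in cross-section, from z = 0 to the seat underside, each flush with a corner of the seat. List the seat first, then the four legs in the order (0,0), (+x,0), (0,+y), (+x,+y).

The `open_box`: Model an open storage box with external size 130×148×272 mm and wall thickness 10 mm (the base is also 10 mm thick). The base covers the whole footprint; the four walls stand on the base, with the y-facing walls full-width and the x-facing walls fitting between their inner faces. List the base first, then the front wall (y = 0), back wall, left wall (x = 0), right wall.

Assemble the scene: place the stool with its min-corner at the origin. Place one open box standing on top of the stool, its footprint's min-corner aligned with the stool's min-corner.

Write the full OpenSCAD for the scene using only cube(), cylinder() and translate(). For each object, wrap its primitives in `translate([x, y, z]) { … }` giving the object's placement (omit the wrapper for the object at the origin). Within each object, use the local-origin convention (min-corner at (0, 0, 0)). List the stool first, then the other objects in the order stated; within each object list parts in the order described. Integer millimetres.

translate([0, 0, 392]) cube([298, 317, 39]);
cube([34, 34, 392]);
translate([264, 0, 0]) cube([34, 34, 392]);
translate([0, 283, 0]) cube([34, 34, 392]);
translate([264, 283, 0]) cube([34, 34, 392]);
translate([0, 0, 431]) {
  cube([130, 148, 10]);
  translate([0, 0, 10]) cube([130, 10, 262]);
  translate([0, 138, 10]) cube([130, 10, 262]);
  translate([0, 10, 10]) cube([10, 128, 262]);
  translate([120, 10, 10]) cube([10, 128, 262]);
}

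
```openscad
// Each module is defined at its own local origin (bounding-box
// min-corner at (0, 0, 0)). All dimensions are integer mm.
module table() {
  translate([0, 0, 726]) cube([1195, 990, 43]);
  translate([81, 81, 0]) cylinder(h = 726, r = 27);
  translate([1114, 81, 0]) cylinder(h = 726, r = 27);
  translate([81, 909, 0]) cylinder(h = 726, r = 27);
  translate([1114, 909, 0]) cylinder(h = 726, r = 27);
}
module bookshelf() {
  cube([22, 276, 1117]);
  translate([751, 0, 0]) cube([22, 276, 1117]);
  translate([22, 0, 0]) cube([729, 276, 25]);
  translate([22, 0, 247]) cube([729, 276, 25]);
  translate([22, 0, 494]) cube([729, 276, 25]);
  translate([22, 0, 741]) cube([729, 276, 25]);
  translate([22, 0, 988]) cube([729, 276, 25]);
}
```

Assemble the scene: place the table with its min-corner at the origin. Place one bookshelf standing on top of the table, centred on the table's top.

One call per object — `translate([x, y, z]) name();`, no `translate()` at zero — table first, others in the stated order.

table();
translate([211, 357, 769]) bookshelf();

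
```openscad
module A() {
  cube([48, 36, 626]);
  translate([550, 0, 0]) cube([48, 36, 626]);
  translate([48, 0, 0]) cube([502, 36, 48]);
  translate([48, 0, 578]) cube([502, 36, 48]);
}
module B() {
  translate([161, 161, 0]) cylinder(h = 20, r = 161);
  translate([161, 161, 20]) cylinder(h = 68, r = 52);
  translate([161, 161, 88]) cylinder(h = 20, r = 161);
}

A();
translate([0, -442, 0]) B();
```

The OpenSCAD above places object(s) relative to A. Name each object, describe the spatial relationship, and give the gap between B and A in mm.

A is a picture frame. B is a spool. The spool is on the floor beside the picture frame on its −y side. The gap between the spool and the picture frame is 120 mm.

The spool's nearest face is 120 mm from the picture frame's −y face.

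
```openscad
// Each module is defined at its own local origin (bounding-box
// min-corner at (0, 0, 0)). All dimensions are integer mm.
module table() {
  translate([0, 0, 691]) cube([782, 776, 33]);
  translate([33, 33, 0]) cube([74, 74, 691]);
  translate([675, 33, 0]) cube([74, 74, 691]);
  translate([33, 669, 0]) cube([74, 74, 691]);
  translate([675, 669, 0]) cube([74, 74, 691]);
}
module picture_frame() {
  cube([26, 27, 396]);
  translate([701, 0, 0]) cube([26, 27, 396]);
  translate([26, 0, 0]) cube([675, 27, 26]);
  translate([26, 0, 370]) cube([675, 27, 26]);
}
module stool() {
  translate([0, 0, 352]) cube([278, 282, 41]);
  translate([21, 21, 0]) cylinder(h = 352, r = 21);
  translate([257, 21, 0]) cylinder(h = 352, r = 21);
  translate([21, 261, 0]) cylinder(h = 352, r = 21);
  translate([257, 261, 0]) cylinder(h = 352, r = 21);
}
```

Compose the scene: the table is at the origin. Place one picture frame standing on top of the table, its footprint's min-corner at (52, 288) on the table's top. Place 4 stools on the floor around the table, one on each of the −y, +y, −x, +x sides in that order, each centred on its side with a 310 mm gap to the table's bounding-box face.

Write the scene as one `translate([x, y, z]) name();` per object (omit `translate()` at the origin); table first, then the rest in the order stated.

table();
translate([52, 288, 724]) picture_frame();
translate([252, -592, 0]) stool();
translate([252, 1086, 0]) stool();
translate([-588, 247, 0]) stool();
translate([1092, 247, 0]) stool();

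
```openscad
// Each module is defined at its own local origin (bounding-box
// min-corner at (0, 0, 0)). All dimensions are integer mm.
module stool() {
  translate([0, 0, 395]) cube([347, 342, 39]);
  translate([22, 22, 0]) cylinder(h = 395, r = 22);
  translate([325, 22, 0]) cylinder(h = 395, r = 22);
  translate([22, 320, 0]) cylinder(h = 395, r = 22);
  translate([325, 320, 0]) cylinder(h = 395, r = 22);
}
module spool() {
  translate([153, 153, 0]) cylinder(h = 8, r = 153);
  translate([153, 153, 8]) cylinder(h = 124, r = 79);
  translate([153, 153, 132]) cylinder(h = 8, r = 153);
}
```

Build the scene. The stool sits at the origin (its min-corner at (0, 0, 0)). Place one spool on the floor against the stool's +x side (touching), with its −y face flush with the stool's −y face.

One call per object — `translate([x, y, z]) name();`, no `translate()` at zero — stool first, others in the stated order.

stool();
translate([347, 0, 0]) spool();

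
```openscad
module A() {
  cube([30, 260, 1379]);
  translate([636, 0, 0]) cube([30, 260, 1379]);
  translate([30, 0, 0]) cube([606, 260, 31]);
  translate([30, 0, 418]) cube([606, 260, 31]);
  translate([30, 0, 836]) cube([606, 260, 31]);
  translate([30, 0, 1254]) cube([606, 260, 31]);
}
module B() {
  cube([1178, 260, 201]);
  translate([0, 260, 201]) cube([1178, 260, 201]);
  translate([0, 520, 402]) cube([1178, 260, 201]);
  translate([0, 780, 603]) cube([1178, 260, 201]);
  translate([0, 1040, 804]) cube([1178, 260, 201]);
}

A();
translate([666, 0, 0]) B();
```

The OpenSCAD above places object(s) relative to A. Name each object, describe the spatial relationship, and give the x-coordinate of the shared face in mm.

A is a bookshelf. B is a staircase. The staircase is against the bookshelf's +x side, with their −y faces flush. The x-coordinate of the shared face is 666 mm.

The bookshelf's +x face and the staircase's −x face are both at x = 666 mm.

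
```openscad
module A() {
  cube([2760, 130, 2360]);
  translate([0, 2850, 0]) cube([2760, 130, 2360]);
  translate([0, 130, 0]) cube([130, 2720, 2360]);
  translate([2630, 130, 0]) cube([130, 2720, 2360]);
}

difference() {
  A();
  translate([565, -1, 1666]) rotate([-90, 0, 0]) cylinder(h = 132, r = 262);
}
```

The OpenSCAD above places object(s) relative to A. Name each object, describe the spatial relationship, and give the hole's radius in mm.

The subtracted cylinder has r = 262 mm.

A is a house frame. The house frame has a circular hole through its front wall. The hole's radius is 262 mm.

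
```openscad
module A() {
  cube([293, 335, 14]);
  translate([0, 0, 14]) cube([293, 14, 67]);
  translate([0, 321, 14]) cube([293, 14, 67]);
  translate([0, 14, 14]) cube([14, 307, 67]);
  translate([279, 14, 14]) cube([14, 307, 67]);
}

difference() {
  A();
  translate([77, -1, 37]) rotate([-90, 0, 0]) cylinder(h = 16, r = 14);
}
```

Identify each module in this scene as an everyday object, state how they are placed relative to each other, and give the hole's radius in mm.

A is an open box. The open box has a circular hole through its front wall. The hole's radius is 14 mm.

The subtracted cylinder has r = 14 mm.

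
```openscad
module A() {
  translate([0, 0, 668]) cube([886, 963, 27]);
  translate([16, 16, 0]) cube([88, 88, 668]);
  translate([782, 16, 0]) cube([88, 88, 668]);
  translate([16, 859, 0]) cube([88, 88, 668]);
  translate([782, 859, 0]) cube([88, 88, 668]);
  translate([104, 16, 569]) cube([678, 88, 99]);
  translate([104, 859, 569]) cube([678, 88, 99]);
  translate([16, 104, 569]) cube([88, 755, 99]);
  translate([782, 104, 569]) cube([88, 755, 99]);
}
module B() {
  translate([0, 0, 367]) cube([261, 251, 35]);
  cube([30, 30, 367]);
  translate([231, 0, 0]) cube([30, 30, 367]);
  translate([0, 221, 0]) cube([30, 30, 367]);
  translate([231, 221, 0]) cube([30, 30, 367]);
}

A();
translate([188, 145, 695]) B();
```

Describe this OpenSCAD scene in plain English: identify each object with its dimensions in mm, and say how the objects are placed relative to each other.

A is a rectangular dining table. The top is 886×963×27 mm with its upper surface at z = 695 mm. It stands on four 88×88 mm square legs, each inset 16 mm from the nearest pair of top edges, running from the floor to the underside of the top. Four apron rails, 88 mm thick and 99 mm tall, run between adjacent legs with their top edges flush with the underside of the top and their outer faces flush with the legs' outer faces.

B is a four-legged stool. The seat is 261×251 mm, 35 mm thick, top at z = 402 mm. It stands on four square legs, each 30×30 mm in cross-section, from z = 0 to the seat underside, each flush with a corner of the seat.

The stool is on top of the table.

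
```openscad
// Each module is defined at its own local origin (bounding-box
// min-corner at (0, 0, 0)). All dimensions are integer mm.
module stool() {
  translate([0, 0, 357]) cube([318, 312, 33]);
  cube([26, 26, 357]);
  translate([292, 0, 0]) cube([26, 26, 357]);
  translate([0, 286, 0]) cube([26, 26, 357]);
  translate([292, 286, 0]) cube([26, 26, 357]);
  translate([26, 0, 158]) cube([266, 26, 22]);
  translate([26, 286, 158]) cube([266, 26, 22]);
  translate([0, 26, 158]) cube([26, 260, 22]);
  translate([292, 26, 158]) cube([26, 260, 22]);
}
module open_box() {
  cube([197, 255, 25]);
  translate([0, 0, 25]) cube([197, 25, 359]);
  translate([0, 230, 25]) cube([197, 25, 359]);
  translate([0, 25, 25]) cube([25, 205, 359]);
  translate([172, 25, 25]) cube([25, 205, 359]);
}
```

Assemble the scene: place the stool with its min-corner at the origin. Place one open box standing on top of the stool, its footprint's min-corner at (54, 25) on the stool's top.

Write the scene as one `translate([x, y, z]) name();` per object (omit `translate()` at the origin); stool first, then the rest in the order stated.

stool();
translate([54, 25, 390]) open_box();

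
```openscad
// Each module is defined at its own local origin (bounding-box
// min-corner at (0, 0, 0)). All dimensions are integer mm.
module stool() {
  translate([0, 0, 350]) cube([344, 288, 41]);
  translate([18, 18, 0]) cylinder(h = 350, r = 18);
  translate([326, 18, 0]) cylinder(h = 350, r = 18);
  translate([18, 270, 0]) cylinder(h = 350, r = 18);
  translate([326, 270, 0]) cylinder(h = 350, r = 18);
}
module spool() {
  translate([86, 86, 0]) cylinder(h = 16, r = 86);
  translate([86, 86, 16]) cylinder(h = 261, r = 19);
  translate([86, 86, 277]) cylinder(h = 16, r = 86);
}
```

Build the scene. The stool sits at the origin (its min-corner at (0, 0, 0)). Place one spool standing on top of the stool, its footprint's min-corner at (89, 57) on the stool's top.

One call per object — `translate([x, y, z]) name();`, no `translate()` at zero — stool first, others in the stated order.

stool();
translate([89, 57, 391]) spool();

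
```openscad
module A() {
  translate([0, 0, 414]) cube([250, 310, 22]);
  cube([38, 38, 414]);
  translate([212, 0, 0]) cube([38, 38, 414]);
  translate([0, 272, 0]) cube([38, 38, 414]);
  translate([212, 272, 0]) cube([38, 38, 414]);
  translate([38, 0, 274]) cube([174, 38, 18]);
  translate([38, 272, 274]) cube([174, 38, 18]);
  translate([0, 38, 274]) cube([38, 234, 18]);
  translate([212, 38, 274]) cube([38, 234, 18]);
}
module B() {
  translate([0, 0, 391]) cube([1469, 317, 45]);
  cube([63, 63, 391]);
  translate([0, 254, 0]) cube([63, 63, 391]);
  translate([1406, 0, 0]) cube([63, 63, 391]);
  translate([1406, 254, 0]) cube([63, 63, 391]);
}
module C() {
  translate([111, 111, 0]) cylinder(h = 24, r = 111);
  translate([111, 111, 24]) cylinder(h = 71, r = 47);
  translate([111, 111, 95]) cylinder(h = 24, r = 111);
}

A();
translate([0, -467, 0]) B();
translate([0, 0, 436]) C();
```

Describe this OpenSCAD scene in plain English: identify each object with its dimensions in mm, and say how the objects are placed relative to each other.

A is a four-legged stool. The seat is a 250×310×22 mm slab whose top surface is at z = 436 mm; four square legs, each 38×38 mm in cross-section, run from the floor (z = 0) to the underside of the seat, each flush with a corner of the seat. Four stretchers, 38 mm wide and 18 mm tall, connect adjacent legs with their undersides at z = 274 mm, each running between the inner faces of the legs it joins and aligned with the legs' outer faces on the other axis.

B is a long wooden bench with a 1469 mm (x) × 317 mm (y) seat, 45 mm thick, its top surface 436 mm above the floor. Four 63 mm square legs at the seat corners, flush with the edges, run from z = 0 to the seat underside.

C is a spool: two coaxial disc flanges of radius 111 mm and thickness 24 mm, joined by a core cylinder of radius 47 mm and height 71 mm. The lower flange rests on z = 0 and the three cylinders share a vertical axis.

The bench is on the floor beside the stool on its −y side. The spool is on top of the stool.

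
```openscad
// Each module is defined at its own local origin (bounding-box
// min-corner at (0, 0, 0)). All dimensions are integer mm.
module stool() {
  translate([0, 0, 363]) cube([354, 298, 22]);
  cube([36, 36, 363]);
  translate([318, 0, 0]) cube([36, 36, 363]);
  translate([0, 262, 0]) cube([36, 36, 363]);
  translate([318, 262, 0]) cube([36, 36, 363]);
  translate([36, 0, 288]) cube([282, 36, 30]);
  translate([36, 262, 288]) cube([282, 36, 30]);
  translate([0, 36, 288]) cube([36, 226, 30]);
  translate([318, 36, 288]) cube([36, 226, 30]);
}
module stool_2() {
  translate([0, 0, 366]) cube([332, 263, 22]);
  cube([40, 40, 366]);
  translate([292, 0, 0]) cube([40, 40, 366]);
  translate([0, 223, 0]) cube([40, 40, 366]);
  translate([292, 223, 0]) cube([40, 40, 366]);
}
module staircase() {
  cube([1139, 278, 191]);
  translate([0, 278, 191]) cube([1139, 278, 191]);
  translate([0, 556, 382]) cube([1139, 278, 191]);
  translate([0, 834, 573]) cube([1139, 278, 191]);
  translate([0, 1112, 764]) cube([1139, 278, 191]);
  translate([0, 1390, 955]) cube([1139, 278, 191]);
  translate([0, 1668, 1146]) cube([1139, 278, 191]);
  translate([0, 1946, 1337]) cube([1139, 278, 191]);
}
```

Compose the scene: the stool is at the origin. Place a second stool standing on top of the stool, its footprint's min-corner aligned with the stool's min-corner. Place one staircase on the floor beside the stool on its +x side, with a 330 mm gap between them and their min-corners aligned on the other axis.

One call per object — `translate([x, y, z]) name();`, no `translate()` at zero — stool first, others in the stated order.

stool();
translate([0, 0, 385]) stool_2();
translate([684, 0, 0]) staircase();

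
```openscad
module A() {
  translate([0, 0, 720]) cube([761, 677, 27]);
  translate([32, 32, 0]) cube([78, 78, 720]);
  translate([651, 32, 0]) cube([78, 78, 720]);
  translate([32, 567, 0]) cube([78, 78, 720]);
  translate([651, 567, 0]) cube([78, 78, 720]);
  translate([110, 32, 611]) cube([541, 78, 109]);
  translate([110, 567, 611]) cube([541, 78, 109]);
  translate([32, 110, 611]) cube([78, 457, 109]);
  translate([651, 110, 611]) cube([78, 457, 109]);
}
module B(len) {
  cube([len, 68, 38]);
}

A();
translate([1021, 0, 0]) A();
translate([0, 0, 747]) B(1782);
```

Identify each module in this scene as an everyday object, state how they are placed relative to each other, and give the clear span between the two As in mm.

Second table starts at x = 1021; first ends at x = 761; clear span = 1021 − 761 = 260 mm.

A is a table. B is a beam. A beam spans the tops of two tables. The clear span between the two tables is 260 mm.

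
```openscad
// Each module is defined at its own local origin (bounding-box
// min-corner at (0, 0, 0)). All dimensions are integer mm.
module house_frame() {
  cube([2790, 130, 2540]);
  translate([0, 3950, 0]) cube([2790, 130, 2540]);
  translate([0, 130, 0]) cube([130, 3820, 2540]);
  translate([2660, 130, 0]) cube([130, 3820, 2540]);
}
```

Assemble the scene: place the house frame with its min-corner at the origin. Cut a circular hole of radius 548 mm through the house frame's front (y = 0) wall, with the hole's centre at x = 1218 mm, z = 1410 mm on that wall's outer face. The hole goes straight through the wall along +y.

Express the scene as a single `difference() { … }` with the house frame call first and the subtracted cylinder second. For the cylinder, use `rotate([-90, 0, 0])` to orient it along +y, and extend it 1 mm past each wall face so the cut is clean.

difference() {
  house_frame();
  translate([1218, -1, 1410]) rotate([-90, 0, 0]) cylinder(h = 132, r = 548);
}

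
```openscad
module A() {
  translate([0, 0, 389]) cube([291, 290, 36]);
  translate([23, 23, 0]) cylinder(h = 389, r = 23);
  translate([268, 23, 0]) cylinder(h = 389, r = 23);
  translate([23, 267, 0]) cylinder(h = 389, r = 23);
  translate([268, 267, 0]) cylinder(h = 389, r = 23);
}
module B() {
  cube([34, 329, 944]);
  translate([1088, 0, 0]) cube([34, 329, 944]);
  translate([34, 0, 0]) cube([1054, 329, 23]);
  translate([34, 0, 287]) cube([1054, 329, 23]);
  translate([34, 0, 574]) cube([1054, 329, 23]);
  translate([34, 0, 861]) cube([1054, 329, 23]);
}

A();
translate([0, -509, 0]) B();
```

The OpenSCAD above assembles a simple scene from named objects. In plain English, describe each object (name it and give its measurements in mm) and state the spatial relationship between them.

A is a four-legged stool. The seat is 291×290 mm, 36 mm thick, top at z = 425 mm. It stands on four round legs, each 46 mm in diameter, from z = 0 to the seat underside, each leg's axis is inset half a diameter from the nearest pair of seat edges (so the leg's bounding box is flush with the corner).

B is an open bookshelf. Two side panels, each 34 mm thick, 329 mm deep and 944 mm tall, stand 1122 mm apart (outside-to-outside). Between them sit 4 shelves, each 23 mm thick and 329 mm deep, spanning the full gap between the sides. The bottom shelf rests on the floor (its underside at z = 0) and the clear gap between one shelf's top and the next shelf's underside is 264 mm.

The bookshelf is on the floor beside the stool on its −y side.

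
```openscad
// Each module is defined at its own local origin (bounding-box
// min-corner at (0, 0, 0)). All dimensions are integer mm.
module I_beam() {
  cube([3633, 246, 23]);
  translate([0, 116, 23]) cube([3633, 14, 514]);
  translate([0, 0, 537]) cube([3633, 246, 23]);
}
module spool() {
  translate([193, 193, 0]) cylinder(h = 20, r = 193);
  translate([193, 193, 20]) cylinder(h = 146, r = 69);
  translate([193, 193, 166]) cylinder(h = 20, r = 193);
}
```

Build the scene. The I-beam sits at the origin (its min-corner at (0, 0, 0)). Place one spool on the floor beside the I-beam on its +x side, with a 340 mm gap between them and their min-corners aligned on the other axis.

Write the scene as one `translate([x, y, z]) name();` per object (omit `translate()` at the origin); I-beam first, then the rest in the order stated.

I_beam();
translate([3973, 0, 0]) spool();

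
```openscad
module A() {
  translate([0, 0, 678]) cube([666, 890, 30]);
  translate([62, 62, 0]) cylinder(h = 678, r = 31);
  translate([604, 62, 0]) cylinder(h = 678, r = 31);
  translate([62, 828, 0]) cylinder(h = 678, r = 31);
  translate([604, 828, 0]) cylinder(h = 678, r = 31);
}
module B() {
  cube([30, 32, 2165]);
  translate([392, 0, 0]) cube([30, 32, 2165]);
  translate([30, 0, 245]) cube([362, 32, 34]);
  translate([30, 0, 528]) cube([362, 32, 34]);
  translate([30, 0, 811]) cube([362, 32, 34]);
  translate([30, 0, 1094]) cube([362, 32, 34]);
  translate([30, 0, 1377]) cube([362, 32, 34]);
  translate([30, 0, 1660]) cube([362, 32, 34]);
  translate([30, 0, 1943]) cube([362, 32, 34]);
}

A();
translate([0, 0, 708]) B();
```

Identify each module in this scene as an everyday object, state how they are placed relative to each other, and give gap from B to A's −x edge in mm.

The ladder's min-x is at 0; the table's min-x is 0; gap = 0 mm.

A is a table. B is a ladder. The ladder is on top of the table. The gap from the ladder to the table's −x edge is 0 mm.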